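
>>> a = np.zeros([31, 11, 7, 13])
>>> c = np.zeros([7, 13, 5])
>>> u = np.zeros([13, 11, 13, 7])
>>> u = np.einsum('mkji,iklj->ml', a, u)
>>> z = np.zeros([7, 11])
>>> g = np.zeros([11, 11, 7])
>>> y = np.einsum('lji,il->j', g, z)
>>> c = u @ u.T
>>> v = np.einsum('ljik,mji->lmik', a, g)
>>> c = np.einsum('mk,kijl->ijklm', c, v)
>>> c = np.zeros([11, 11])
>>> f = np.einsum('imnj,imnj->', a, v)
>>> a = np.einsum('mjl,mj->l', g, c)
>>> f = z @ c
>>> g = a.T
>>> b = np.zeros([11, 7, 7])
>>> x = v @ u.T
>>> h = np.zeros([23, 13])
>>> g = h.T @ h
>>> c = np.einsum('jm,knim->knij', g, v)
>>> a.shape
(7,)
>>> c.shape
(31, 11, 7, 13)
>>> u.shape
(31, 13)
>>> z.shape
(7, 11)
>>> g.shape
(13, 13)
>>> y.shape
(11,)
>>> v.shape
(31, 11, 7, 13)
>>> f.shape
(7, 11)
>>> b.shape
(11, 7, 7)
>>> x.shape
(31, 11, 7, 31)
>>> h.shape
(23, 13)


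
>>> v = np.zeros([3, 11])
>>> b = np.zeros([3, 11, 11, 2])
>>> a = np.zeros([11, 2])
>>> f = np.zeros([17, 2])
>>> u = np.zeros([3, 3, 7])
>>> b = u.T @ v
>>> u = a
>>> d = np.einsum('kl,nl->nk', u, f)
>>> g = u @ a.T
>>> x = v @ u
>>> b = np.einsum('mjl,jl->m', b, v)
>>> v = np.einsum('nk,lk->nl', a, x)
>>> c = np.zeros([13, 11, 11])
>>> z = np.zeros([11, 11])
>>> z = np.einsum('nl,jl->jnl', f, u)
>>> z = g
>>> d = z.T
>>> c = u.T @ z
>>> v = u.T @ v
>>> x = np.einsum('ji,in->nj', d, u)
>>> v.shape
(2, 3)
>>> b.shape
(7,)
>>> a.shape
(11, 2)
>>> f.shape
(17, 2)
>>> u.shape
(11, 2)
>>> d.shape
(11, 11)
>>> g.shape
(11, 11)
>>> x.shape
(2, 11)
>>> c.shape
(2, 11)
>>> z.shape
(11, 11)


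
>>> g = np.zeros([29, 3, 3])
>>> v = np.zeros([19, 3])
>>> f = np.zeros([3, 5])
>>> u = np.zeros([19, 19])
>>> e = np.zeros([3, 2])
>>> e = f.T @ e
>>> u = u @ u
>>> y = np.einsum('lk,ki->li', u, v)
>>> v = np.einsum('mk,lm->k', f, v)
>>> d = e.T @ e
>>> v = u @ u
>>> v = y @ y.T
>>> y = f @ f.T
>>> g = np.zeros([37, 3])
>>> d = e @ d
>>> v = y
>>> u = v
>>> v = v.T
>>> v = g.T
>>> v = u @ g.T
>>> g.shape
(37, 3)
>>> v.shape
(3, 37)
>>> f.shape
(3, 5)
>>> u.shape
(3, 3)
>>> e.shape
(5, 2)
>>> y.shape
(3, 3)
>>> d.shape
(5, 2)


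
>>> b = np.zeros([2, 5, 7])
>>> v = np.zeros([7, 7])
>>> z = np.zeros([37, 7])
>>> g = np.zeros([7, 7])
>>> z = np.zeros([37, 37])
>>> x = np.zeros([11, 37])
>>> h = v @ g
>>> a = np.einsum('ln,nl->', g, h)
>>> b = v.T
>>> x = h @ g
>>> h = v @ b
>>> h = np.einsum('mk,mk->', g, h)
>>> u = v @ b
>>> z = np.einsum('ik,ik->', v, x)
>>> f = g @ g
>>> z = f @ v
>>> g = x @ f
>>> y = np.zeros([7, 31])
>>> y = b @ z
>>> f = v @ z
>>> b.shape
(7, 7)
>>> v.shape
(7, 7)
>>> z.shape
(7, 7)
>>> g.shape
(7, 7)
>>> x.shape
(7, 7)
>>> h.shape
()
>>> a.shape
()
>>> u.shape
(7, 7)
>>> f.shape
(7, 7)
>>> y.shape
(7, 7)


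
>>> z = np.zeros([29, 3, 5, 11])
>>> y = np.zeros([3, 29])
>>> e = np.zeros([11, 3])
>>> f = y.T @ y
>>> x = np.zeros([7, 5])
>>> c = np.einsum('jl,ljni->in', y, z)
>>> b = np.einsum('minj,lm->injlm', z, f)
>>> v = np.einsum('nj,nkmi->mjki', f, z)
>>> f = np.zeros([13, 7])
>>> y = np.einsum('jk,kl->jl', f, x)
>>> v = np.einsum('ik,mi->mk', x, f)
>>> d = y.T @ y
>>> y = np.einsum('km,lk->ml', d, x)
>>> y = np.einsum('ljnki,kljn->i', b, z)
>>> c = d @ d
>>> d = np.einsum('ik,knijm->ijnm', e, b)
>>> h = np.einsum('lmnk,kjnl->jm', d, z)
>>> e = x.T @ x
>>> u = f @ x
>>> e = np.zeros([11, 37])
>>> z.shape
(29, 3, 5, 11)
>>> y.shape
(29,)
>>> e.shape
(11, 37)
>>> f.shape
(13, 7)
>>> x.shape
(7, 5)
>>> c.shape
(5, 5)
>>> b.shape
(3, 5, 11, 29, 29)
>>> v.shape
(13, 5)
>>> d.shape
(11, 29, 5, 29)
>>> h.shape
(3, 29)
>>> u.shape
(13, 5)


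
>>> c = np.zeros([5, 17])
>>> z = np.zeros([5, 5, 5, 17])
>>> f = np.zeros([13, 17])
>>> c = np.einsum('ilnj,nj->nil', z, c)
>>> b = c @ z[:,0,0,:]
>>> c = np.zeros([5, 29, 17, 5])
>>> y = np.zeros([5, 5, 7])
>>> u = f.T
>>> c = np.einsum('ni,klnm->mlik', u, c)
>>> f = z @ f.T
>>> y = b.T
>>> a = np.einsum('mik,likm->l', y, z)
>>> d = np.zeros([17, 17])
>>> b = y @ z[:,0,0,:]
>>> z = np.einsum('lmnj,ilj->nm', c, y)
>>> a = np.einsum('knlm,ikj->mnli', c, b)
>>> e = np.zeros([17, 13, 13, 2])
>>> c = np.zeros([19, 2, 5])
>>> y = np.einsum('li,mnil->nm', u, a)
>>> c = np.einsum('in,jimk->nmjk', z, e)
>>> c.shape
(29, 13, 17, 2)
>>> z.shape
(13, 29)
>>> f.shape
(5, 5, 5, 13)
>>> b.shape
(17, 5, 17)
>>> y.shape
(29, 5)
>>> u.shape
(17, 13)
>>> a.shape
(5, 29, 13, 17)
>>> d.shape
(17, 17)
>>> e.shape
(17, 13, 13, 2)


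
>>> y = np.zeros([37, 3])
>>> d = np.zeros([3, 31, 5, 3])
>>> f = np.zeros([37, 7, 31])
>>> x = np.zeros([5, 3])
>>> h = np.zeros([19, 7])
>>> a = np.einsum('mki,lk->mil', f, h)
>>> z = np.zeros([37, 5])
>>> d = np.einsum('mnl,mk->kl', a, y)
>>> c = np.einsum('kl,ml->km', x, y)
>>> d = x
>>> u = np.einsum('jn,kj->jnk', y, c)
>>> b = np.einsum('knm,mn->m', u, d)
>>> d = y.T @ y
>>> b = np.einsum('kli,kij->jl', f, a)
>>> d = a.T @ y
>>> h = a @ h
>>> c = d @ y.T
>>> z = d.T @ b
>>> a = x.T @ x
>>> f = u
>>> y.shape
(37, 3)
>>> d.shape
(19, 31, 3)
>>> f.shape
(37, 3, 5)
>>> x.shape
(5, 3)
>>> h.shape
(37, 31, 7)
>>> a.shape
(3, 3)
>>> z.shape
(3, 31, 7)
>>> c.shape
(19, 31, 37)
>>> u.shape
(37, 3, 5)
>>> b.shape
(19, 7)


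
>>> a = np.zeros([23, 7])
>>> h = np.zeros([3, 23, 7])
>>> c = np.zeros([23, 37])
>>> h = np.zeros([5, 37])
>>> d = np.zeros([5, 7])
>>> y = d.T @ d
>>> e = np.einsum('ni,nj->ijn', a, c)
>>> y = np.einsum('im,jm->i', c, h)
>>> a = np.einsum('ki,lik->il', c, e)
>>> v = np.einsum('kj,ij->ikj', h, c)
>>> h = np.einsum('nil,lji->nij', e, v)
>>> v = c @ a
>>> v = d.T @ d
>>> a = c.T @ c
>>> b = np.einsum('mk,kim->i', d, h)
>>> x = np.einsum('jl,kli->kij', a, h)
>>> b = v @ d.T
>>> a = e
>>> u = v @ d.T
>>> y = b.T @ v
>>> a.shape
(7, 37, 23)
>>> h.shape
(7, 37, 5)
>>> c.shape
(23, 37)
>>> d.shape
(5, 7)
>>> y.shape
(5, 7)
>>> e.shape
(7, 37, 23)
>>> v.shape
(7, 7)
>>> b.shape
(7, 5)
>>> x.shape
(7, 5, 37)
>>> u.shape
(7, 5)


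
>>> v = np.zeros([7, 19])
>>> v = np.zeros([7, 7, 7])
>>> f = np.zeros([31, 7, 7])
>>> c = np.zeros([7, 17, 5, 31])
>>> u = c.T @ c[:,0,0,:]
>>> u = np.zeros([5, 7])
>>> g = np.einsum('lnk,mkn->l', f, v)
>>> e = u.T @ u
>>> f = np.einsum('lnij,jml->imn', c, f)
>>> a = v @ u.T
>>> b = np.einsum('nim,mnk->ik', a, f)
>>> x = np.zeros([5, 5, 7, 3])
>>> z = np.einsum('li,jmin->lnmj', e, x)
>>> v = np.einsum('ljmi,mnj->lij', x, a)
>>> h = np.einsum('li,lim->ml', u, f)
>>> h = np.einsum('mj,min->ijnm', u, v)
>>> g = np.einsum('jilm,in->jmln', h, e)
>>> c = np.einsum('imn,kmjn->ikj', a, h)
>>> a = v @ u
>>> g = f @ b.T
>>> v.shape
(5, 3, 5)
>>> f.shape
(5, 7, 17)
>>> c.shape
(7, 3, 5)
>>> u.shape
(5, 7)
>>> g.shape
(5, 7, 7)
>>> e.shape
(7, 7)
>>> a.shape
(5, 3, 7)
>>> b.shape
(7, 17)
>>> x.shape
(5, 5, 7, 3)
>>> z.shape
(7, 3, 5, 5)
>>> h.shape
(3, 7, 5, 5)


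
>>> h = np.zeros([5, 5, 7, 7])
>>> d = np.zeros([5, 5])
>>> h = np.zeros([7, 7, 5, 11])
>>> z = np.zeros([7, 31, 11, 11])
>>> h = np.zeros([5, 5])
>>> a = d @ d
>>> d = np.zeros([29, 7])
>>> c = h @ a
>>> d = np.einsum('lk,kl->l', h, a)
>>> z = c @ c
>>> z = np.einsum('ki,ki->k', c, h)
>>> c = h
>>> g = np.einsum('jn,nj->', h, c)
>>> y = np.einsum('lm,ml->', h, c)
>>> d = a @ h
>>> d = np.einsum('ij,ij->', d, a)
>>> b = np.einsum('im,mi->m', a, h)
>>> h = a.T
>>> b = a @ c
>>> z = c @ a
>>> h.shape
(5, 5)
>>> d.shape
()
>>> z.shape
(5, 5)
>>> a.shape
(5, 5)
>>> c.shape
(5, 5)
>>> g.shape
()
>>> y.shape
()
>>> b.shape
(5, 5)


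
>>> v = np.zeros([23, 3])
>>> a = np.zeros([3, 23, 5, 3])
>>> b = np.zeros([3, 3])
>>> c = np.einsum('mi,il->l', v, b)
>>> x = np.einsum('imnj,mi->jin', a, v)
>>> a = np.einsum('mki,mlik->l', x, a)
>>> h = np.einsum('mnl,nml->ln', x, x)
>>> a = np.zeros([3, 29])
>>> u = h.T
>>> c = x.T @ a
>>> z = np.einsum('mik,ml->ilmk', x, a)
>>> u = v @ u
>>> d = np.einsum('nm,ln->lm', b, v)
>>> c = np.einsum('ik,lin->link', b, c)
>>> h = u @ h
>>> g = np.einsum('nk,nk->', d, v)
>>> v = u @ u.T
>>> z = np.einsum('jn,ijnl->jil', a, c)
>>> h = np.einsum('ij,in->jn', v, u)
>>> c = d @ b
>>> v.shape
(23, 23)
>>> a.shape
(3, 29)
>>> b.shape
(3, 3)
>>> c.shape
(23, 3)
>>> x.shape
(3, 3, 5)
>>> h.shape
(23, 5)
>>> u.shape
(23, 5)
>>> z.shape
(3, 5, 3)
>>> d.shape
(23, 3)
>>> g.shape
()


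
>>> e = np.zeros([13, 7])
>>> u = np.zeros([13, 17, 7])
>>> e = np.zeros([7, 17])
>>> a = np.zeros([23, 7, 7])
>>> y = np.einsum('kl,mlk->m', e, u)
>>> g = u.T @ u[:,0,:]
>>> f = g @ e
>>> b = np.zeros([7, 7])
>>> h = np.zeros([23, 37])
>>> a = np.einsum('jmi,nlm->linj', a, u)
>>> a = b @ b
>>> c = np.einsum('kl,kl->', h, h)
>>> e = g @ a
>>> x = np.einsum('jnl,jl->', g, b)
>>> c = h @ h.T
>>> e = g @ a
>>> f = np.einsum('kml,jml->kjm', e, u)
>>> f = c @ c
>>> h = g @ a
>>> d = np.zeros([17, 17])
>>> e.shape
(7, 17, 7)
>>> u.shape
(13, 17, 7)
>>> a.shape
(7, 7)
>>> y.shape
(13,)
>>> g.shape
(7, 17, 7)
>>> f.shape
(23, 23)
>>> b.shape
(7, 7)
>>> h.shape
(7, 17, 7)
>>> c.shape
(23, 23)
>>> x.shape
()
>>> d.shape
(17, 17)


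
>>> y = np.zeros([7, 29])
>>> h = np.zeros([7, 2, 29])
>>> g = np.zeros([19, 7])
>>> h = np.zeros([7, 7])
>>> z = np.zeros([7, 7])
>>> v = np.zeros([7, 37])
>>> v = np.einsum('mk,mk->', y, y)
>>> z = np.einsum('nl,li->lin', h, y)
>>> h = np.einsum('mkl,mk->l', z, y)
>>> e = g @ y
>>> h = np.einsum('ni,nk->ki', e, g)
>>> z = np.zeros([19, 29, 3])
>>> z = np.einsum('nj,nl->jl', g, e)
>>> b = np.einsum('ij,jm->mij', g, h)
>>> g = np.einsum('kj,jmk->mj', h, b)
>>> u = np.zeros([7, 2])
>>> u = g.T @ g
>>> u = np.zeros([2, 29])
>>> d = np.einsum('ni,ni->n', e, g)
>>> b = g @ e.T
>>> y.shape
(7, 29)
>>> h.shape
(7, 29)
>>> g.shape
(19, 29)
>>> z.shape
(7, 29)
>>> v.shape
()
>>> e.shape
(19, 29)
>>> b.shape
(19, 19)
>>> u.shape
(2, 29)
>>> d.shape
(19,)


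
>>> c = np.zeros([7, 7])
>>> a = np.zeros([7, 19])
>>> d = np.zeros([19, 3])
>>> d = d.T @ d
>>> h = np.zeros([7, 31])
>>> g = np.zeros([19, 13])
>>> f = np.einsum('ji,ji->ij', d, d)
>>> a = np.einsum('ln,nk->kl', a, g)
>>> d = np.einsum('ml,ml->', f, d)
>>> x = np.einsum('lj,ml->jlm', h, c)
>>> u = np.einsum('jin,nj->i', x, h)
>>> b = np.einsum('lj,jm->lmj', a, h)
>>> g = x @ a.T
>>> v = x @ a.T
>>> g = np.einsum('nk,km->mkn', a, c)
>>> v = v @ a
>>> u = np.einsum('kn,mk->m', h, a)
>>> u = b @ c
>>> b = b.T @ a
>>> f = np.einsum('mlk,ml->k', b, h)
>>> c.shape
(7, 7)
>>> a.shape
(13, 7)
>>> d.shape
()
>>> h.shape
(7, 31)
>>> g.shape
(7, 7, 13)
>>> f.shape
(7,)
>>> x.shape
(31, 7, 7)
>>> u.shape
(13, 31, 7)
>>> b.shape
(7, 31, 7)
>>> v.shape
(31, 7, 7)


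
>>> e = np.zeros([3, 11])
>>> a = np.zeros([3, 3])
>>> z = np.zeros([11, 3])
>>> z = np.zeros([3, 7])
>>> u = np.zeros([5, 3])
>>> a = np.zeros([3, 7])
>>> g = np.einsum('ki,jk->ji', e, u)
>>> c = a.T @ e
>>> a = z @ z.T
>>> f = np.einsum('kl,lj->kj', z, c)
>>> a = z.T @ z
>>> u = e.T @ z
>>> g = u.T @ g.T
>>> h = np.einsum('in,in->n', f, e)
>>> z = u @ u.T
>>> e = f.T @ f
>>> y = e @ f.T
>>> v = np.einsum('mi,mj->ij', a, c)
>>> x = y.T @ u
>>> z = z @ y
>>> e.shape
(11, 11)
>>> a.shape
(7, 7)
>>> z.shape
(11, 3)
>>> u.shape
(11, 7)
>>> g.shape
(7, 5)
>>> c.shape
(7, 11)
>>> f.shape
(3, 11)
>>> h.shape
(11,)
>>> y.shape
(11, 3)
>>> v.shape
(7, 11)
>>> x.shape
(3, 7)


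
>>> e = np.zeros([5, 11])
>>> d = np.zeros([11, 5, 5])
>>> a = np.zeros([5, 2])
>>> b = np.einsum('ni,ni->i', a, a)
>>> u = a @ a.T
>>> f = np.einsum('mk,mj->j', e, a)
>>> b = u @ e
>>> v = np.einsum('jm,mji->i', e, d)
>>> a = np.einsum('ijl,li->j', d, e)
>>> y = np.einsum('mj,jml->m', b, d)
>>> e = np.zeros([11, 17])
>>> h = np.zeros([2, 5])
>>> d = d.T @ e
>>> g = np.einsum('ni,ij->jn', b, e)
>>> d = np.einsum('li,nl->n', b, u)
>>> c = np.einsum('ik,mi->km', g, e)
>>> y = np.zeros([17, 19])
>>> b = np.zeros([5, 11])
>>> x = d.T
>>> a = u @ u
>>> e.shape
(11, 17)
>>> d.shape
(5,)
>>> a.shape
(5, 5)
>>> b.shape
(5, 11)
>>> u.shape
(5, 5)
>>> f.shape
(2,)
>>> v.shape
(5,)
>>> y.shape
(17, 19)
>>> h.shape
(2, 5)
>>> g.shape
(17, 5)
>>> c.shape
(5, 11)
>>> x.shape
(5,)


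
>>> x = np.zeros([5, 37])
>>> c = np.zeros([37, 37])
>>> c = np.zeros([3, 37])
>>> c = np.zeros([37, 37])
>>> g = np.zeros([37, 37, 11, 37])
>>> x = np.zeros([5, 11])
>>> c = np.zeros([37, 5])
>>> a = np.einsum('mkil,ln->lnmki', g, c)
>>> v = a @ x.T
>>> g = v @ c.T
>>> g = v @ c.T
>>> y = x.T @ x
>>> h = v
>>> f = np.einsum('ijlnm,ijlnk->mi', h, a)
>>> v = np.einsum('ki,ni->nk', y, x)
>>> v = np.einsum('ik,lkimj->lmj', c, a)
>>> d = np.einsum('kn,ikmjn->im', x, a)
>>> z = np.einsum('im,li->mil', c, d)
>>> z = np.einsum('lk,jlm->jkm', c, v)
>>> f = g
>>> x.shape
(5, 11)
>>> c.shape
(37, 5)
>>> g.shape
(37, 5, 37, 37, 37)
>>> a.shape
(37, 5, 37, 37, 11)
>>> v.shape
(37, 37, 11)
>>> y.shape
(11, 11)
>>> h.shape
(37, 5, 37, 37, 5)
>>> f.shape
(37, 5, 37, 37, 37)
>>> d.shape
(37, 37)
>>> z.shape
(37, 5, 11)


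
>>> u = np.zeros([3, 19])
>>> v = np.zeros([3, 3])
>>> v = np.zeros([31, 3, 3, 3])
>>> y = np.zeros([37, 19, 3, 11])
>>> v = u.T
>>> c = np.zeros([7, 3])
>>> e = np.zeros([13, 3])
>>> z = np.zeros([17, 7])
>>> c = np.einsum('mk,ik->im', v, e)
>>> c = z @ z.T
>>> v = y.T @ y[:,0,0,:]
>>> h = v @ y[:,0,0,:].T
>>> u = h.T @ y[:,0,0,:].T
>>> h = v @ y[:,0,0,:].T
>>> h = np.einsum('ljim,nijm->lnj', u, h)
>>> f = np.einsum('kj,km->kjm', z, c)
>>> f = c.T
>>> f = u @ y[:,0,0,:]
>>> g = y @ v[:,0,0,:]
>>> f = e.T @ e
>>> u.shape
(37, 19, 3, 37)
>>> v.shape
(11, 3, 19, 11)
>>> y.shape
(37, 19, 3, 11)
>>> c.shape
(17, 17)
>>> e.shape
(13, 3)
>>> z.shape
(17, 7)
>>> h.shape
(37, 11, 19)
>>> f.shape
(3, 3)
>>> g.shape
(37, 19, 3, 11)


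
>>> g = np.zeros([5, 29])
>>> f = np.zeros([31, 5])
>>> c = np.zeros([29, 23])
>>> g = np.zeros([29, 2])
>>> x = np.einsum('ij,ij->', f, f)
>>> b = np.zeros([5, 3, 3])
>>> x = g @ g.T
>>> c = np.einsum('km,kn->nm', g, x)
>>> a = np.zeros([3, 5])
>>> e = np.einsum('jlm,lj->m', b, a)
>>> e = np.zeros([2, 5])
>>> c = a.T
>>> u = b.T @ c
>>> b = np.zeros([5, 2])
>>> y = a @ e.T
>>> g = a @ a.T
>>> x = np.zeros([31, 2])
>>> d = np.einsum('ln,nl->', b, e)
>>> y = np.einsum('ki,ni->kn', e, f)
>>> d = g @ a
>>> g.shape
(3, 3)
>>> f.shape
(31, 5)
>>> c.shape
(5, 3)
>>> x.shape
(31, 2)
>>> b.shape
(5, 2)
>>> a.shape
(3, 5)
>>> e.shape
(2, 5)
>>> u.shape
(3, 3, 3)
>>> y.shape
(2, 31)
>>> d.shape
(3, 5)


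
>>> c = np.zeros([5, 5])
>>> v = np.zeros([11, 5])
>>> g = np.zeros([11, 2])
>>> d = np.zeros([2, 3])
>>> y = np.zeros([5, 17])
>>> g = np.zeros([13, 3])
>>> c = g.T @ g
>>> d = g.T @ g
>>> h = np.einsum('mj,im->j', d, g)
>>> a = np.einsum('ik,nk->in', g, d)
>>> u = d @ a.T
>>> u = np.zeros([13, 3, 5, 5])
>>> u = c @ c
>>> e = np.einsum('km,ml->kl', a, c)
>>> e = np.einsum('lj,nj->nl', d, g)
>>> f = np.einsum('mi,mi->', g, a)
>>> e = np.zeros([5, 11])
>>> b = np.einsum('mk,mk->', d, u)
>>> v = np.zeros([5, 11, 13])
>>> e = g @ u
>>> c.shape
(3, 3)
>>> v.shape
(5, 11, 13)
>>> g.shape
(13, 3)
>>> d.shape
(3, 3)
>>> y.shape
(5, 17)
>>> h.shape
(3,)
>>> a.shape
(13, 3)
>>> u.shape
(3, 3)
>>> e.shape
(13, 3)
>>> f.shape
()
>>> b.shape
()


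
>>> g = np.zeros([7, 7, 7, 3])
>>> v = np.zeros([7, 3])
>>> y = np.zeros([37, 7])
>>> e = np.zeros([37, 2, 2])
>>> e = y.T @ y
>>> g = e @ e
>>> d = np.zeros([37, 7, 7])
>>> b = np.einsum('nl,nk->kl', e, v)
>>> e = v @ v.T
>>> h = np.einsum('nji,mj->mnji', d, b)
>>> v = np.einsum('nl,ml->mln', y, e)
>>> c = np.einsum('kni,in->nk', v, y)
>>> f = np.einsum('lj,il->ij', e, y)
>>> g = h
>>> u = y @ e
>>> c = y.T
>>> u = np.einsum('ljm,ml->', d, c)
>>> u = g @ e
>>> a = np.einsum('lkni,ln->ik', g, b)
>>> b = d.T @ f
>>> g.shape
(3, 37, 7, 7)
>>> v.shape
(7, 7, 37)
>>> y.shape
(37, 7)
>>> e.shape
(7, 7)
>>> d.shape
(37, 7, 7)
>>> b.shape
(7, 7, 7)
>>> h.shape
(3, 37, 7, 7)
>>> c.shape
(7, 37)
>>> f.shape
(37, 7)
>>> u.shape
(3, 37, 7, 7)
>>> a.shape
(7, 37)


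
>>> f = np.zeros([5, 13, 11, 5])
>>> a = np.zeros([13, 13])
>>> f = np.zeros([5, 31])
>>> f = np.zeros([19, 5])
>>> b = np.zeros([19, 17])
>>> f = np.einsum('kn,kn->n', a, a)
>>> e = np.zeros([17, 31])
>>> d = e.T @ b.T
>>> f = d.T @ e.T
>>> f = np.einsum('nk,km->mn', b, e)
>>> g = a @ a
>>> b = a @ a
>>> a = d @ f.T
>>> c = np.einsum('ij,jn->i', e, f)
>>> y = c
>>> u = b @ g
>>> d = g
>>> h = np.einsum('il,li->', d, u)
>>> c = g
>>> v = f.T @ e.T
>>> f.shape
(31, 19)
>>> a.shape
(31, 31)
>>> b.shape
(13, 13)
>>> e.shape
(17, 31)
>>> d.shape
(13, 13)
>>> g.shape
(13, 13)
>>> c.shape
(13, 13)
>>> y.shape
(17,)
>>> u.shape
(13, 13)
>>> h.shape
()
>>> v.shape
(19, 17)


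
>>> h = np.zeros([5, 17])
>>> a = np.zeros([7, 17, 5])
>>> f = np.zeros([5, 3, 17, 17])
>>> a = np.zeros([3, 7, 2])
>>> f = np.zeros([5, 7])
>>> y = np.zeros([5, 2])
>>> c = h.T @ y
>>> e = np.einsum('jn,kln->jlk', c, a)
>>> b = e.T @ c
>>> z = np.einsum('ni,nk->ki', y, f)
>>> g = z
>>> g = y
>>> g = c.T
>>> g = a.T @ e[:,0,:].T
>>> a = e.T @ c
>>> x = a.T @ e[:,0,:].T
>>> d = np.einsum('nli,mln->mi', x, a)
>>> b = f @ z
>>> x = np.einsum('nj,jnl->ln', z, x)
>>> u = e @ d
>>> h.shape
(5, 17)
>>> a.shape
(3, 7, 2)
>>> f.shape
(5, 7)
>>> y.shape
(5, 2)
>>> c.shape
(17, 2)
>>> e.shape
(17, 7, 3)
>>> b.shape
(5, 2)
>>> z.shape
(7, 2)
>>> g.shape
(2, 7, 17)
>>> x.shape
(17, 7)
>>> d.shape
(3, 17)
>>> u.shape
(17, 7, 17)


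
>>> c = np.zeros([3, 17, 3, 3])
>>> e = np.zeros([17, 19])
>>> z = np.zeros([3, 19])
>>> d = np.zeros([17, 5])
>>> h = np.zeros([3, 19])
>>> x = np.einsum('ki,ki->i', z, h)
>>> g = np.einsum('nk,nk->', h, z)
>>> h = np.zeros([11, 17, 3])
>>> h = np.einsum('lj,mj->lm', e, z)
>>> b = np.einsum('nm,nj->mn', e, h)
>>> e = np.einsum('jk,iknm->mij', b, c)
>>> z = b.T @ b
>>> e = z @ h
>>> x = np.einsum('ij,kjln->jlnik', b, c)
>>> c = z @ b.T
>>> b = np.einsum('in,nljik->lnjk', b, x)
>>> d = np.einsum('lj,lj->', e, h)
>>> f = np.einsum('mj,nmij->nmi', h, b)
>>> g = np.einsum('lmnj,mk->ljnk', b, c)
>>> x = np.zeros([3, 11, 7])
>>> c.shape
(17, 19)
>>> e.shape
(17, 3)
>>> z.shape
(17, 17)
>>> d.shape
()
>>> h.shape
(17, 3)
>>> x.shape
(3, 11, 7)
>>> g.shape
(3, 3, 3, 19)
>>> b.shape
(3, 17, 3, 3)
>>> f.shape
(3, 17, 3)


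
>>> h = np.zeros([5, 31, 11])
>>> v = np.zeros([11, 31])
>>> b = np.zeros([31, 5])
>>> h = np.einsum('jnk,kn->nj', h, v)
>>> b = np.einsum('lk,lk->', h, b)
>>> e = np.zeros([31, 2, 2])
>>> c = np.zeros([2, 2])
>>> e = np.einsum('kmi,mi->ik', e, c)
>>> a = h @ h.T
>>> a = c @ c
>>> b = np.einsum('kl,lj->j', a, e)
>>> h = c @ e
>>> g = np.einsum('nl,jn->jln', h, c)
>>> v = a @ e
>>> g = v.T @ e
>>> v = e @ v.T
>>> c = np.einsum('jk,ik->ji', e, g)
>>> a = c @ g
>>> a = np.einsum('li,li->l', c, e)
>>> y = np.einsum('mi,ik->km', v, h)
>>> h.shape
(2, 31)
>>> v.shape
(2, 2)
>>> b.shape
(31,)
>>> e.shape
(2, 31)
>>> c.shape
(2, 31)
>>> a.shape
(2,)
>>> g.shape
(31, 31)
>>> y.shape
(31, 2)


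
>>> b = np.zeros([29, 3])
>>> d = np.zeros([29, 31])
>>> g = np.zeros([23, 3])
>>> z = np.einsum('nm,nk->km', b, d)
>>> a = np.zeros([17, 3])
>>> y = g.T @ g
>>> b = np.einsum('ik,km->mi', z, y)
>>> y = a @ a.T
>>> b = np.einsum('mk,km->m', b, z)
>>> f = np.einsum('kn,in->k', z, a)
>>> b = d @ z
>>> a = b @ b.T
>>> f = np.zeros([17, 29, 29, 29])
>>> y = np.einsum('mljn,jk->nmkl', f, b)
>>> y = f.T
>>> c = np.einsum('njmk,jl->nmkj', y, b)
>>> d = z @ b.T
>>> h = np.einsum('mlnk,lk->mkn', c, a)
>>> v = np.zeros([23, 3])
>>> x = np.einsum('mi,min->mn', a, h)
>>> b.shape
(29, 3)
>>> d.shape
(31, 29)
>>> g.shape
(23, 3)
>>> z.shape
(31, 3)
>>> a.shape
(29, 29)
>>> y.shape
(29, 29, 29, 17)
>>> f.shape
(17, 29, 29, 29)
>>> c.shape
(29, 29, 17, 29)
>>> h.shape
(29, 29, 17)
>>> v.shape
(23, 3)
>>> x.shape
(29, 17)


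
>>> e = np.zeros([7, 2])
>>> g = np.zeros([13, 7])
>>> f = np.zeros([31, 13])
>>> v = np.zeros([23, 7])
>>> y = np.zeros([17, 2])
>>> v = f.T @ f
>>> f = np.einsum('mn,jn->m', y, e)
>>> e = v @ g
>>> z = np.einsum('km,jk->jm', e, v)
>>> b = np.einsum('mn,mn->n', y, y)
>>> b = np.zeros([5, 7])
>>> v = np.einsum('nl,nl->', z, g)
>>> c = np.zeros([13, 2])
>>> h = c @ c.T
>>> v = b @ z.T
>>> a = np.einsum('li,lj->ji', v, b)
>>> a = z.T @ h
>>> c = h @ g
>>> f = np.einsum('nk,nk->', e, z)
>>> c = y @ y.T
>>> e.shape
(13, 7)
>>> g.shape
(13, 7)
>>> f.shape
()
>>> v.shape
(5, 13)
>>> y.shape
(17, 2)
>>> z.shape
(13, 7)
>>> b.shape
(5, 7)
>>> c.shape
(17, 17)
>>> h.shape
(13, 13)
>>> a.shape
(7, 13)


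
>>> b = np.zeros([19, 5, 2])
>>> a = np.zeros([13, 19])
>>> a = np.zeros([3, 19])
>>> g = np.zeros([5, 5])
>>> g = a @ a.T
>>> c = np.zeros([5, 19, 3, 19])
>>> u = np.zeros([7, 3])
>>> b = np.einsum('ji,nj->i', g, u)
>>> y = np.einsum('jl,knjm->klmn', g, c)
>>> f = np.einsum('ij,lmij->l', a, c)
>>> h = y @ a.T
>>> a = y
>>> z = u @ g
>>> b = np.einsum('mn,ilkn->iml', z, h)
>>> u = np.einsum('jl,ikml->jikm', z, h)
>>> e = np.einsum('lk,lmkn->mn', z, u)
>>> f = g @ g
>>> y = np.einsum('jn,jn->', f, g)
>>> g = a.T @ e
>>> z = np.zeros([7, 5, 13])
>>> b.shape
(5, 7, 3)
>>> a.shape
(5, 3, 19, 19)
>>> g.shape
(19, 19, 3, 19)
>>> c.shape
(5, 19, 3, 19)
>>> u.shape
(7, 5, 3, 19)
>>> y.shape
()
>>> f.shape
(3, 3)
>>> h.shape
(5, 3, 19, 3)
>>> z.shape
(7, 5, 13)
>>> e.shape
(5, 19)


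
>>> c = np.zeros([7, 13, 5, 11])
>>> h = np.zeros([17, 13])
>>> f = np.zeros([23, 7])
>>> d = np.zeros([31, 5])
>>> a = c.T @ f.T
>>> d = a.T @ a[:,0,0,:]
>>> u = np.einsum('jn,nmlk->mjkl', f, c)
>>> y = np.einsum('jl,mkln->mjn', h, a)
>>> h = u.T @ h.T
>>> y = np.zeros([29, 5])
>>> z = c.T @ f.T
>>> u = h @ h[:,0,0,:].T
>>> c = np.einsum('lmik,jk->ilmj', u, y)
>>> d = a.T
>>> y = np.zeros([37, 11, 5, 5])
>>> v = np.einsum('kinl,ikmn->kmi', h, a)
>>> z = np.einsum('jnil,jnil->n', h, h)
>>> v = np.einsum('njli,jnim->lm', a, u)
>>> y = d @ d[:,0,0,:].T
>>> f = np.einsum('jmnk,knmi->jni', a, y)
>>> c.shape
(23, 5, 11, 29)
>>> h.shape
(5, 11, 23, 17)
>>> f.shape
(11, 13, 23)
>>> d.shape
(23, 13, 5, 11)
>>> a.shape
(11, 5, 13, 23)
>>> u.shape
(5, 11, 23, 5)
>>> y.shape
(23, 13, 5, 23)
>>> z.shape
(11,)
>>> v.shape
(13, 5)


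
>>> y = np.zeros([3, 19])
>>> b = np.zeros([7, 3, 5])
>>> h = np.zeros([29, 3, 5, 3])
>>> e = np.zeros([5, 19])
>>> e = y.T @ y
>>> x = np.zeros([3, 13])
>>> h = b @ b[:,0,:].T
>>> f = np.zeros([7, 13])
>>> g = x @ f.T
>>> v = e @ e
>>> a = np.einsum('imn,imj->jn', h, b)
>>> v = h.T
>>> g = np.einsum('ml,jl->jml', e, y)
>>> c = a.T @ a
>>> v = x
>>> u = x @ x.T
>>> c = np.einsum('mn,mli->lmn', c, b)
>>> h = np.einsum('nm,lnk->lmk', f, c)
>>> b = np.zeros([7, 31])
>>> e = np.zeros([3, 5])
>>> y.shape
(3, 19)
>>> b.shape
(7, 31)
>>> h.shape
(3, 13, 7)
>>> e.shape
(3, 5)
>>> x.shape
(3, 13)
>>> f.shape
(7, 13)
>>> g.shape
(3, 19, 19)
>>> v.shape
(3, 13)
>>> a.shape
(5, 7)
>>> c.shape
(3, 7, 7)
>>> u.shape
(3, 3)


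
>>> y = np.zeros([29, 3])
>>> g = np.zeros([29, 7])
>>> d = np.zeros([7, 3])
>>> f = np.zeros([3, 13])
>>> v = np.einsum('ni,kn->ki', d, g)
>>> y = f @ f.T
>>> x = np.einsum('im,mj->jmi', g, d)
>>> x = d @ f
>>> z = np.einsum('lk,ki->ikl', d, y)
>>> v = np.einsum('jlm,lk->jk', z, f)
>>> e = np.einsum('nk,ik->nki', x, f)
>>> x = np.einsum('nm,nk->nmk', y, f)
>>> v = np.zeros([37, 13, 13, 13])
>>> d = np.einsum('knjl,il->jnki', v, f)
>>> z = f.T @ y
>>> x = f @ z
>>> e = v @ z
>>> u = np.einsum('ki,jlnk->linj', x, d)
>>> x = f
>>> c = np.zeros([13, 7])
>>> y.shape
(3, 3)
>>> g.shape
(29, 7)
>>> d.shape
(13, 13, 37, 3)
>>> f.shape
(3, 13)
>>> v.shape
(37, 13, 13, 13)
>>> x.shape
(3, 13)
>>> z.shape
(13, 3)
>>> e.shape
(37, 13, 13, 3)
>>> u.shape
(13, 3, 37, 13)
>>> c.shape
(13, 7)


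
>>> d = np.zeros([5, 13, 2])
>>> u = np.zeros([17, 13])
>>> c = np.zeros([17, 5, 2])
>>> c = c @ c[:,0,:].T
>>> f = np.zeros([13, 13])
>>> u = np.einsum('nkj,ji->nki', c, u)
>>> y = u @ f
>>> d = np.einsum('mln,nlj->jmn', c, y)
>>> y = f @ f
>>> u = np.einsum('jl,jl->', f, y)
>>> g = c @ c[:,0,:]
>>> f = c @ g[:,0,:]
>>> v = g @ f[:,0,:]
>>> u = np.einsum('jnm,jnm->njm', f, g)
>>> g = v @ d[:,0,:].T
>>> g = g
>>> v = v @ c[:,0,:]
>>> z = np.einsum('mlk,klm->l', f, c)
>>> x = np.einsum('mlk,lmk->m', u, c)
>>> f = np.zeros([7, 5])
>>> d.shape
(13, 17, 17)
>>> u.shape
(5, 17, 17)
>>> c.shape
(17, 5, 17)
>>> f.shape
(7, 5)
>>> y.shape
(13, 13)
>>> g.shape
(17, 5, 13)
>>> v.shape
(17, 5, 17)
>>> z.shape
(5,)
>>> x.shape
(5,)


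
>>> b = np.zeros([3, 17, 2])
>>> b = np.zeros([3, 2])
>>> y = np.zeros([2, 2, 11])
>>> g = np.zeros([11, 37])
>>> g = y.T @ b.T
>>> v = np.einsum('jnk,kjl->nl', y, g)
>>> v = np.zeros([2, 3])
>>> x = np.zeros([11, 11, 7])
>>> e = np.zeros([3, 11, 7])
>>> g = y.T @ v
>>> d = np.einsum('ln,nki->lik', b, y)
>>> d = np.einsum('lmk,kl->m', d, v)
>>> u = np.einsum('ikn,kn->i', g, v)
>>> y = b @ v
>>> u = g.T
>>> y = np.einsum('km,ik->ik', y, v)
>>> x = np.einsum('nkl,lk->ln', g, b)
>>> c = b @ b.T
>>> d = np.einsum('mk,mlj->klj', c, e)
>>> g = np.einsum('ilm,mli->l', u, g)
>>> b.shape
(3, 2)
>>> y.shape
(2, 3)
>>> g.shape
(2,)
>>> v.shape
(2, 3)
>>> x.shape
(3, 11)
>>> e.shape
(3, 11, 7)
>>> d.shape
(3, 11, 7)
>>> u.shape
(3, 2, 11)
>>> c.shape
(3, 3)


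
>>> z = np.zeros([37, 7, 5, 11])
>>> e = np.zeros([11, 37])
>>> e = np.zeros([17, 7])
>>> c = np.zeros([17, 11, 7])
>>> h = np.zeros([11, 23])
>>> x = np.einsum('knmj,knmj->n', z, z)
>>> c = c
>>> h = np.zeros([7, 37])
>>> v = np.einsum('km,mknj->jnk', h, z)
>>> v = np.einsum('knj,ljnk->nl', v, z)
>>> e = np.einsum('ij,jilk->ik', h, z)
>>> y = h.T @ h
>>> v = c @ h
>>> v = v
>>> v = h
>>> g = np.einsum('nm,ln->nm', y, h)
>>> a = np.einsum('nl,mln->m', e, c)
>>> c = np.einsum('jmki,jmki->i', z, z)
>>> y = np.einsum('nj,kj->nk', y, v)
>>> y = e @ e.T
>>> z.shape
(37, 7, 5, 11)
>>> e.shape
(7, 11)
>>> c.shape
(11,)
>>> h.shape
(7, 37)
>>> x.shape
(7,)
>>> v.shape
(7, 37)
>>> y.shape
(7, 7)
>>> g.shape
(37, 37)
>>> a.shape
(17,)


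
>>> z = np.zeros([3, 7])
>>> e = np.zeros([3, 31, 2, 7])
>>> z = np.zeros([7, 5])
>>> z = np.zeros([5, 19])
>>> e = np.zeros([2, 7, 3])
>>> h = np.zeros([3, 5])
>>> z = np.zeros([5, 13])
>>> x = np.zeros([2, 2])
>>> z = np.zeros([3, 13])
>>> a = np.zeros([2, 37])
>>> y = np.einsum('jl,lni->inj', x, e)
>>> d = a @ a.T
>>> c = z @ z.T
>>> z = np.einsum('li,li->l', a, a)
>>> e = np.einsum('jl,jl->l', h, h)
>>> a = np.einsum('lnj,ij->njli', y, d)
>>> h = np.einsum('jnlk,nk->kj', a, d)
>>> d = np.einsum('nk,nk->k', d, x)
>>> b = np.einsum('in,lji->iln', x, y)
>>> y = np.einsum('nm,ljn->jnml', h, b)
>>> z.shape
(2,)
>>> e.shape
(5,)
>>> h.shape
(2, 7)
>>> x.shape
(2, 2)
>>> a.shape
(7, 2, 3, 2)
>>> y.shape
(3, 2, 7, 2)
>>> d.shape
(2,)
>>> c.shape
(3, 3)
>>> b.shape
(2, 3, 2)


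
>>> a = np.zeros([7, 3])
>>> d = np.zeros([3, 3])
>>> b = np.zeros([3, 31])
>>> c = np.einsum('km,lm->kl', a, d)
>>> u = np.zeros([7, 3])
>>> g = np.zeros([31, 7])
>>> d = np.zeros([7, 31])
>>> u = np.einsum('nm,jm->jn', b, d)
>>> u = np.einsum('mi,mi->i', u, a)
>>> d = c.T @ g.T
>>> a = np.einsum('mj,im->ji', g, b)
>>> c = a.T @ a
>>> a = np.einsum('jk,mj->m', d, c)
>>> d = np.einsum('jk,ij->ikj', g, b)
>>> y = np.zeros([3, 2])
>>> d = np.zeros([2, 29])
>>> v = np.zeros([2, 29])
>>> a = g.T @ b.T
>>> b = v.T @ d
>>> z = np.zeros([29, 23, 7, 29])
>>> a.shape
(7, 3)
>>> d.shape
(2, 29)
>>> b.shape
(29, 29)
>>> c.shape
(3, 3)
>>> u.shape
(3,)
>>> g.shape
(31, 7)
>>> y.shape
(3, 2)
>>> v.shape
(2, 29)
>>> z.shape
(29, 23, 7, 29)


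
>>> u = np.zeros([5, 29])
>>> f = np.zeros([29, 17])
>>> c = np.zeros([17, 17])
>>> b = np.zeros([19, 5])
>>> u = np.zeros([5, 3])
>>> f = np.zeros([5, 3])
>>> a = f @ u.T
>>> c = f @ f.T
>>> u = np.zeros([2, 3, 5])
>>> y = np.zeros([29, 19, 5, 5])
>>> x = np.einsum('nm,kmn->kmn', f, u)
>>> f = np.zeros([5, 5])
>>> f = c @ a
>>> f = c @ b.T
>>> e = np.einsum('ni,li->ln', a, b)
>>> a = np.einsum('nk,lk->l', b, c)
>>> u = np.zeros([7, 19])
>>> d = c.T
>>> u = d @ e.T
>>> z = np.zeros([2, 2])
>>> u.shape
(5, 19)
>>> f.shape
(5, 19)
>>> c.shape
(5, 5)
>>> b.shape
(19, 5)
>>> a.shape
(5,)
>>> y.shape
(29, 19, 5, 5)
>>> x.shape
(2, 3, 5)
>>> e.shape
(19, 5)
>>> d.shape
(5, 5)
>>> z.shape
(2, 2)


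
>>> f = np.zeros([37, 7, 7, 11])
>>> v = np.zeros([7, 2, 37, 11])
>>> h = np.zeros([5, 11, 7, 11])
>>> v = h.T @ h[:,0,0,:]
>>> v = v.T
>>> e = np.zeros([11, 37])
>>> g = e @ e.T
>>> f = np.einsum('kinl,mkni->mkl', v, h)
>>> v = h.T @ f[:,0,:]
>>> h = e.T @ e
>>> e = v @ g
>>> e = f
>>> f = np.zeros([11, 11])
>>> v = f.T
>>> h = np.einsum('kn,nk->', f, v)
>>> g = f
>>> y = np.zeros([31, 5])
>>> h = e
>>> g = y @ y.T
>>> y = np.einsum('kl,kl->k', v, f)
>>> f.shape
(11, 11)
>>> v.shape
(11, 11)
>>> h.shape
(5, 11, 11)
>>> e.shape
(5, 11, 11)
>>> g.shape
(31, 31)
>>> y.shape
(11,)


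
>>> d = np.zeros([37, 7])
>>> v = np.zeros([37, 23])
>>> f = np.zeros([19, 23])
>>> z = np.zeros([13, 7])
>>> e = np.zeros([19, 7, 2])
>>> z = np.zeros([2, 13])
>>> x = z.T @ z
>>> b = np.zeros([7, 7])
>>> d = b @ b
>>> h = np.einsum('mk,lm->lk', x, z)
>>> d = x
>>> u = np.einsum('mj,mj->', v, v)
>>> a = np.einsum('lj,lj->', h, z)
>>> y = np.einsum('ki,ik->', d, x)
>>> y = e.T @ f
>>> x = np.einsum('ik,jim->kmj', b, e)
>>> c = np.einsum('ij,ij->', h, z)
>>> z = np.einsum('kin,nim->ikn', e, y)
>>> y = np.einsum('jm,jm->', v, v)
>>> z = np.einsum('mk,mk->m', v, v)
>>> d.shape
(13, 13)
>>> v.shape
(37, 23)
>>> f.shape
(19, 23)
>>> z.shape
(37,)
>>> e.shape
(19, 7, 2)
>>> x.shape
(7, 2, 19)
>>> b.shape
(7, 7)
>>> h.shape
(2, 13)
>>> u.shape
()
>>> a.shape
()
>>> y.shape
()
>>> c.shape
()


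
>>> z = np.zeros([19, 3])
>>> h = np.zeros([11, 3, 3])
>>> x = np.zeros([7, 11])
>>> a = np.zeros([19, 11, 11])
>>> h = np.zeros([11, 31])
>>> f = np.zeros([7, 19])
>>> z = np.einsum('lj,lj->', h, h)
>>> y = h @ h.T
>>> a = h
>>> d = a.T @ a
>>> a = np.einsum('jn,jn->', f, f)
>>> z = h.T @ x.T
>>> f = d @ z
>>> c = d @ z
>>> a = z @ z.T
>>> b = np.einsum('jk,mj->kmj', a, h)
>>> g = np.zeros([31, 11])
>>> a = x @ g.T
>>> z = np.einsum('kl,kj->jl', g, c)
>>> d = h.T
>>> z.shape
(7, 11)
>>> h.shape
(11, 31)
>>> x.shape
(7, 11)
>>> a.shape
(7, 31)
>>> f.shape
(31, 7)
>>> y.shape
(11, 11)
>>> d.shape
(31, 11)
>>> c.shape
(31, 7)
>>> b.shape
(31, 11, 31)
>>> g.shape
(31, 11)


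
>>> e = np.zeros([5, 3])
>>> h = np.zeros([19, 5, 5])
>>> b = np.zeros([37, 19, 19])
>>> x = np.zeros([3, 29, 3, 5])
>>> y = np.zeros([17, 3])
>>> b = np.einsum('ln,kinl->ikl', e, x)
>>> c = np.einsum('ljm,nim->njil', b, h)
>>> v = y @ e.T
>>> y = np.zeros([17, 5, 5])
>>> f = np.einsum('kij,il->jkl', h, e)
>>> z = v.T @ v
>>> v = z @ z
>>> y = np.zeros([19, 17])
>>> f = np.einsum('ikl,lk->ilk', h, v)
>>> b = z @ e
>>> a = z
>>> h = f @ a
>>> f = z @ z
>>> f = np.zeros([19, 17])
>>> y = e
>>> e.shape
(5, 3)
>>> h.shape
(19, 5, 5)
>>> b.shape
(5, 3)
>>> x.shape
(3, 29, 3, 5)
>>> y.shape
(5, 3)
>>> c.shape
(19, 3, 5, 29)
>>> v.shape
(5, 5)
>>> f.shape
(19, 17)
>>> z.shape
(5, 5)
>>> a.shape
(5, 5)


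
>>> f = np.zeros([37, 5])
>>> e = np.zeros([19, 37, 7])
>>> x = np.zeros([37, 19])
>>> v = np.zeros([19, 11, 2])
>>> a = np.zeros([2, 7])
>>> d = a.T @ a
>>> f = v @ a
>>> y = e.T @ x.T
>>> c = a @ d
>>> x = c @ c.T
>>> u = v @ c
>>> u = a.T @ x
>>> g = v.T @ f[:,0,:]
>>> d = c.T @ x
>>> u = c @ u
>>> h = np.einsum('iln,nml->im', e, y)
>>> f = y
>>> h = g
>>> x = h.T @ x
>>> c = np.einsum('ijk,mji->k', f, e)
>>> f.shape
(7, 37, 37)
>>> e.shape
(19, 37, 7)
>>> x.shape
(7, 11, 2)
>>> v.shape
(19, 11, 2)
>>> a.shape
(2, 7)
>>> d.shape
(7, 2)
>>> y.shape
(7, 37, 37)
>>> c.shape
(37,)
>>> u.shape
(2, 2)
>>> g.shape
(2, 11, 7)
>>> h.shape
(2, 11, 7)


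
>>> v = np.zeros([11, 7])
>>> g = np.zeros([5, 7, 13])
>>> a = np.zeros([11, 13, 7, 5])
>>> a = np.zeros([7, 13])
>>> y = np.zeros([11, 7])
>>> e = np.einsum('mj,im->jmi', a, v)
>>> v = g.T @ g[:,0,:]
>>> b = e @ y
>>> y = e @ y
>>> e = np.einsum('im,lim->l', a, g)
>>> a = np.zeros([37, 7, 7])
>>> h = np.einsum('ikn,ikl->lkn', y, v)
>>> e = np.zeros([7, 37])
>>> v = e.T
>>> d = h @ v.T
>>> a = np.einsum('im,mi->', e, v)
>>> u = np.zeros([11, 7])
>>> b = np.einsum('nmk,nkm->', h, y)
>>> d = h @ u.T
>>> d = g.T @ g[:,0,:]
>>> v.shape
(37, 7)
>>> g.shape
(5, 7, 13)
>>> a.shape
()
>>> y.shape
(13, 7, 7)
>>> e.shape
(7, 37)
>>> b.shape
()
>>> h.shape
(13, 7, 7)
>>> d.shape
(13, 7, 13)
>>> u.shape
(11, 7)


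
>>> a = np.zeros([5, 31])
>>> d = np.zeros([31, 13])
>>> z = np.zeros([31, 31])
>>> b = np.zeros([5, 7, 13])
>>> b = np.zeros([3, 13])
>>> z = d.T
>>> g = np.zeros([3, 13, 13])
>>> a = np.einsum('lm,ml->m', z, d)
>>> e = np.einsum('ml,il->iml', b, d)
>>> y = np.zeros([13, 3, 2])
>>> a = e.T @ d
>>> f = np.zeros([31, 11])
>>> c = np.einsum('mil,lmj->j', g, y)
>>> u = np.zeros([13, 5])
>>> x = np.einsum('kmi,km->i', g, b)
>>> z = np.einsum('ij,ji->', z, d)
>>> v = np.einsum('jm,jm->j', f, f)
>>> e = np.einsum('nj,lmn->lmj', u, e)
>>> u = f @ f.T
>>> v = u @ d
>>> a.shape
(13, 3, 13)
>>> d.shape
(31, 13)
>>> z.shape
()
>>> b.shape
(3, 13)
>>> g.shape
(3, 13, 13)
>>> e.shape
(31, 3, 5)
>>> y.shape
(13, 3, 2)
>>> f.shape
(31, 11)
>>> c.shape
(2,)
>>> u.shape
(31, 31)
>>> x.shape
(13,)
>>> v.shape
(31, 13)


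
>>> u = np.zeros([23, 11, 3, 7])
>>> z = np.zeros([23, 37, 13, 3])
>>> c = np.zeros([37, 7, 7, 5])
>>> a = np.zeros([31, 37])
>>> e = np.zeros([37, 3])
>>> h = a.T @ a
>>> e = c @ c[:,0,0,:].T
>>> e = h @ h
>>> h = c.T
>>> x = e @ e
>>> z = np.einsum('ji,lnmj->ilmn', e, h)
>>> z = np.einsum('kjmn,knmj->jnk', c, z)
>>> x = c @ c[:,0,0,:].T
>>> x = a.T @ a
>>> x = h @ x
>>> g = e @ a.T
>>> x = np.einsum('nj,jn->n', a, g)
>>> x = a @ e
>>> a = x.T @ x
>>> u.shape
(23, 11, 3, 7)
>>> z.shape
(7, 5, 37)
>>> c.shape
(37, 7, 7, 5)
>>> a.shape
(37, 37)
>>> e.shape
(37, 37)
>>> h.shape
(5, 7, 7, 37)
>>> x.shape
(31, 37)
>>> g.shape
(37, 31)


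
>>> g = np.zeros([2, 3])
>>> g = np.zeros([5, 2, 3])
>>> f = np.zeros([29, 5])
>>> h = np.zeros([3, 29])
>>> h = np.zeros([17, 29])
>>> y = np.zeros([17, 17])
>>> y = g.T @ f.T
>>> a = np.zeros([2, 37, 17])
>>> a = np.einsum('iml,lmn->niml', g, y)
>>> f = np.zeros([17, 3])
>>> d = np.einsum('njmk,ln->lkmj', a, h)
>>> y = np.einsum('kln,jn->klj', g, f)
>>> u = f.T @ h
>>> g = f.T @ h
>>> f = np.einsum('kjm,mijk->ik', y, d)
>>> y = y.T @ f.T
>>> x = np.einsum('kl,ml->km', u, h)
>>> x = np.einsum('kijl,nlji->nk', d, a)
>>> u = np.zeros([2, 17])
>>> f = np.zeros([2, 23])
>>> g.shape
(3, 29)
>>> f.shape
(2, 23)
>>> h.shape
(17, 29)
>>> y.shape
(17, 2, 3)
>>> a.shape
(29, 5, 2, 3)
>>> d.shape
(17, 3, 2, 5)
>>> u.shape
(2, 17)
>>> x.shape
(29, 17)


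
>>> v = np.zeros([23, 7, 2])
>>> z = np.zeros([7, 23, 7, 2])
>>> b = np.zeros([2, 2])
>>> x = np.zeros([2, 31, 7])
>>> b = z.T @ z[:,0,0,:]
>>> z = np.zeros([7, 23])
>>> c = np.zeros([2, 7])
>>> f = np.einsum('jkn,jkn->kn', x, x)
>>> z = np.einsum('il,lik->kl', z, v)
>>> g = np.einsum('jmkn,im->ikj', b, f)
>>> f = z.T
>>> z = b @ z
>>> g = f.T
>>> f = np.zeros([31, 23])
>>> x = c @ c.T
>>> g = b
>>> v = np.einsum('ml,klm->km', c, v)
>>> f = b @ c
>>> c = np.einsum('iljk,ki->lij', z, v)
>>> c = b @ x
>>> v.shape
(23, 2)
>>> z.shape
(2, 7, 23, 23)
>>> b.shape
(2, 7, 23, 2)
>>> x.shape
(2, 2)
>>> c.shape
(2, 7, 23, 2)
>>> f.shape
(2, 7, 23, 7)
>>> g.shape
(2, 7, 23, 2)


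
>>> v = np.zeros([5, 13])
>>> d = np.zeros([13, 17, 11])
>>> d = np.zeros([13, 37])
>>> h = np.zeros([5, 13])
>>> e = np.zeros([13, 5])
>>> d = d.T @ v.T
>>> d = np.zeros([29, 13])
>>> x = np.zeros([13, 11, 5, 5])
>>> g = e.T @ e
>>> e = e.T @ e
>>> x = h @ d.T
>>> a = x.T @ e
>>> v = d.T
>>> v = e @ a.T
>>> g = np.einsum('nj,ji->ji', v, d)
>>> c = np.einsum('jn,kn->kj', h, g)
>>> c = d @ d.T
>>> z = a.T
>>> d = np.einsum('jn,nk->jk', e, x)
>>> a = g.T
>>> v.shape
(5, 29)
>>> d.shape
(5, 29)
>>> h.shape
(5, 13)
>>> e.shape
(5, 5)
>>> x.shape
(5, 29)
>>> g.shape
(29, 13)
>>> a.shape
(13, 29)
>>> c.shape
(29, 29)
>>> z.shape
(5, 29)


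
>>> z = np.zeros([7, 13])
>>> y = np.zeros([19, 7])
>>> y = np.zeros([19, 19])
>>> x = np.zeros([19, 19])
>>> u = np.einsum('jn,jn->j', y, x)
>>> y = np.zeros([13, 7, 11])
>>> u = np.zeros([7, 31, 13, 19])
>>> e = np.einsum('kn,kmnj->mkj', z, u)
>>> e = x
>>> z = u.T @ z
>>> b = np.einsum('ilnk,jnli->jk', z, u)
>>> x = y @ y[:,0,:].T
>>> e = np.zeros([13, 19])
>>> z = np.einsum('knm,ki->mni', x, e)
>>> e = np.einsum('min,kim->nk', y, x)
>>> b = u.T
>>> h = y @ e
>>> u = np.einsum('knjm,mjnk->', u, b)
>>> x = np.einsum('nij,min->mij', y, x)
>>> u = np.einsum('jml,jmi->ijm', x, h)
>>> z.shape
(13, 7, 19)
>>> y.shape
(13, 7, 11)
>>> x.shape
(13, 7, 11)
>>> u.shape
(13, 13, 7)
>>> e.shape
(11, 13)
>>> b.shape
(19, 13, 31, 7)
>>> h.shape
(13, 7, 13)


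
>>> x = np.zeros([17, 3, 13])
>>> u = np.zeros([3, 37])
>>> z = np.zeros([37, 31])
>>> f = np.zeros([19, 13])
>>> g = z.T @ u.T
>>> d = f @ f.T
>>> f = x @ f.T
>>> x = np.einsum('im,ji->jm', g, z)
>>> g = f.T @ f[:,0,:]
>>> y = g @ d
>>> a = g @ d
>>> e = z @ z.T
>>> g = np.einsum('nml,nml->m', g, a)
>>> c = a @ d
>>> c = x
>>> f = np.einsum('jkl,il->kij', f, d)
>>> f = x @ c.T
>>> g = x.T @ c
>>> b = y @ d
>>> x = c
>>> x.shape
(37, 3)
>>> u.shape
(3, 37)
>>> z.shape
(37, 31)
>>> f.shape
(37, 37)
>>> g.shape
(3, 3)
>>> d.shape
(19, 19)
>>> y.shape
(19, 3, 19)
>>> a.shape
(19, 3, 19)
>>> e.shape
(37, 37)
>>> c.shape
(37, 3)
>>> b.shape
(19, 3, 19)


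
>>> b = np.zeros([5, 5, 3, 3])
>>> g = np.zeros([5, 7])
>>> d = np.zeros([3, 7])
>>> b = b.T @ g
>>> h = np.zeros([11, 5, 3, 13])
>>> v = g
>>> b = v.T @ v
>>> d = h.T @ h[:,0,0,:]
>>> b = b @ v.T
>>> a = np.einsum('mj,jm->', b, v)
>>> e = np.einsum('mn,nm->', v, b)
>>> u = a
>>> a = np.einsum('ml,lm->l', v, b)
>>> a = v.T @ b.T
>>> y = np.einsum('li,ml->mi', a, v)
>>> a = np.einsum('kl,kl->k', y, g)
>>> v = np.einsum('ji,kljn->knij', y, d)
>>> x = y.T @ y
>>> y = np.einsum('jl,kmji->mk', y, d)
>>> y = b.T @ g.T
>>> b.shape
(7, 5)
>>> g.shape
(5, 7)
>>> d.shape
(13, 3, 5, 13)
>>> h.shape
(11, 5, 3, 13)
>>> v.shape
(13, 13, 7, 5)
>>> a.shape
(5,)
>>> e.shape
()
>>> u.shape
()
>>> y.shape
(5, 5)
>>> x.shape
(7, 7)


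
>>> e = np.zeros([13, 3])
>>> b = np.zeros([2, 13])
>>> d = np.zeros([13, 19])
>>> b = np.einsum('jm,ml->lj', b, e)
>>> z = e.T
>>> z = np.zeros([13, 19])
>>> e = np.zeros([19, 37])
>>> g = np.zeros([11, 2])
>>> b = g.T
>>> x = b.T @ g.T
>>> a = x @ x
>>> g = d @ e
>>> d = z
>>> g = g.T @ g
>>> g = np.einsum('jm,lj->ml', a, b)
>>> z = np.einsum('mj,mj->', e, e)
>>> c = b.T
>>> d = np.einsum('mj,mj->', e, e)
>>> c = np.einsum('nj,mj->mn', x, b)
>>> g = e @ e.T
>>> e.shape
(19, 37)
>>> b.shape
(2, 11)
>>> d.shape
()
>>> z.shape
()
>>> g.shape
(19, 19)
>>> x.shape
(11, 11)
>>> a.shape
(11, 11)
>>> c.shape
(2, 11)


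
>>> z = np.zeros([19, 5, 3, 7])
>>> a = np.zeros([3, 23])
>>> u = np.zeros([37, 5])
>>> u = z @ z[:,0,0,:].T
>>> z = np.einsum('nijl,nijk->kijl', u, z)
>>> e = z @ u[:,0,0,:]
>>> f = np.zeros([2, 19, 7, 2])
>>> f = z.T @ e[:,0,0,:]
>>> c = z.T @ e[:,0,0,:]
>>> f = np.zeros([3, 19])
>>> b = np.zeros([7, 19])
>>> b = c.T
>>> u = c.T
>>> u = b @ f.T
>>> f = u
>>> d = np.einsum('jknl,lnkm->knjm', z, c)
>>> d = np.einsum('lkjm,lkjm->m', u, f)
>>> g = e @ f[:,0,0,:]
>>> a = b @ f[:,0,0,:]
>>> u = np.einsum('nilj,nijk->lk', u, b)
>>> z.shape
(7, 5, 3, 19)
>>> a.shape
(19, 5, 3, 3)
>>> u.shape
(3, 19)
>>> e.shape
(7, 5, 3, 19)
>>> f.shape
(19, 5, 3, 3)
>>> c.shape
(19, 3, 5, 19)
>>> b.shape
(19, 5, 3, 19)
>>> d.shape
(3,)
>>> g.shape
(7, 5, 3, 3)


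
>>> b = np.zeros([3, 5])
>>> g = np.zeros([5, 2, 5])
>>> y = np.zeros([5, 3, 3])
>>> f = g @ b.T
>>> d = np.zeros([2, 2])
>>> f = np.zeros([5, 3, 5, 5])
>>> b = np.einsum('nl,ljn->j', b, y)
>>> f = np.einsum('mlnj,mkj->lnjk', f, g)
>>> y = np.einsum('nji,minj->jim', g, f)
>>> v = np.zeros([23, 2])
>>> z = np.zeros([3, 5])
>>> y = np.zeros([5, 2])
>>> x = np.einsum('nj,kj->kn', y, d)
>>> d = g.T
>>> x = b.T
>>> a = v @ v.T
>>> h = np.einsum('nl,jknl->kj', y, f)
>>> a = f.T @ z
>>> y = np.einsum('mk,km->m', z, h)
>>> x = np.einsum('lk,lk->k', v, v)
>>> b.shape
(3,)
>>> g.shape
(5, 2, 5)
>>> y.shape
(3,)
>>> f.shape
(3, 5, 5, 2)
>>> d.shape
(5, 2, 5)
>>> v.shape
(23, 2)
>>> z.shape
(3, 5)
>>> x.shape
(2,)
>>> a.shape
(2, 5, 5, 5)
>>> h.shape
(5, 3)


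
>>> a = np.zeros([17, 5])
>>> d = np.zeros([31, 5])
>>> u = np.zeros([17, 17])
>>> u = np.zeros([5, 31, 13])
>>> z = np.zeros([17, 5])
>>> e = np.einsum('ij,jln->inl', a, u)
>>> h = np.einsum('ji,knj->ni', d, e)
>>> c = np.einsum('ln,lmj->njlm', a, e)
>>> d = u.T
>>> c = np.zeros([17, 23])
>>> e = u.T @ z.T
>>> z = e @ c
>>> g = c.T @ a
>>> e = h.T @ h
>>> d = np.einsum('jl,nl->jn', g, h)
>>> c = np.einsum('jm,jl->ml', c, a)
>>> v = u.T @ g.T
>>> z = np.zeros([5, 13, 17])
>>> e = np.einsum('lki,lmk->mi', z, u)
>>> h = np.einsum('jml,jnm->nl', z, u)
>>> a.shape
(17, 5)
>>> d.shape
(23, 13)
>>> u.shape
(5, 31, 13)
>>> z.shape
(5, 13, 17)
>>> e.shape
(31, 17)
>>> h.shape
(31, 17)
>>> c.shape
(23, 5)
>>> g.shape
(23, 5)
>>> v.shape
(13, 31, 23)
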